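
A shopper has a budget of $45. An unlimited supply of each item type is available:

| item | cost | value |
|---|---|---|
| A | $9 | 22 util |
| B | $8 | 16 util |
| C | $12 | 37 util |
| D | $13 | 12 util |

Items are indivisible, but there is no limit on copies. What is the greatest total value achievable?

133 util

Best value-per-unit is C at 37/12; filling with it alone gives 3×37 = 111.
Optimal mix: 1×A + 3×C → cost 45, value 133.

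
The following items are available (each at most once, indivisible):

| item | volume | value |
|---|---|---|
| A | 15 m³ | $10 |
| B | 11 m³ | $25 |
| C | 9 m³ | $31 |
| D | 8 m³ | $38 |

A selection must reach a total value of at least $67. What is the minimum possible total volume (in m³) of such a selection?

17

Subsets with value ≥ 67, sorted by total volume:
- C+D: volume 17, value 69
- B+C+D: volume 28, value 94
- A+C+D: volume 32, value 79
Minimum volume: 17 m³.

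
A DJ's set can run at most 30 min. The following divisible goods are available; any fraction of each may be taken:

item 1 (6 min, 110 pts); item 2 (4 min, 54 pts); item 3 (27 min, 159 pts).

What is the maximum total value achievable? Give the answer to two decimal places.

Take in order of value per unit:
- item 1 (110/6 per unit): all 6 → value 110, running total 110.00
- item 2 (54/4 per unit): all 4 → value 54, running total 164.00
- item 3 (159/27 per unit): 20 of 27 → value 20×159/27 = 117.7778, running total 281.78
Total 281.78.

281.78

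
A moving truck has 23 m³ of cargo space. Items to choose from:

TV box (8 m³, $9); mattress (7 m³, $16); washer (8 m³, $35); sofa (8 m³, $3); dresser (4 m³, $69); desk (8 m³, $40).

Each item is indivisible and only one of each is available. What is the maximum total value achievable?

$144

Check high-value combinations within 23 m³:
- washer+dresser+desk: volume 8+4+8=20, value 35+69+40=144
- mattress+dresser+desk: volume 7+4+8=19, value 16+69+40=125
- mattress+washer+dresser: volume 7+8+4=19, value 16+35+69=120
Best: $144.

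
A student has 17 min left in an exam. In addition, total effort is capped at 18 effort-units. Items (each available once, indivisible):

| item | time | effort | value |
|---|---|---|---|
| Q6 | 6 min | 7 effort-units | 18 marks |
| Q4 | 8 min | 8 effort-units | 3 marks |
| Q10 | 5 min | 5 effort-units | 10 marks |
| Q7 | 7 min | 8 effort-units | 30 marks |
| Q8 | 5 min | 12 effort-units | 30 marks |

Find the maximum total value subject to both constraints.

Feasible sets respecting both limits:
- Q6+Q7: time 13, effort 15, value 48
- Q10+Q7: time 12, effort 13, value 40
- Q10+Q8: time 10, effort 17, value 40
- Q4+Q7: time 15, effort 16, value 33
Best: 48 marks.

48 marks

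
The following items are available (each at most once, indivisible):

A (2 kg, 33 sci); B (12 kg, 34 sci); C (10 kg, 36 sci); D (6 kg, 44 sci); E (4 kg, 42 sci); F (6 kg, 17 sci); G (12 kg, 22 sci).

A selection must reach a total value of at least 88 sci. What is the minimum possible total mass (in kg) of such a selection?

Subsets with value ≥ 88, sorted by total mass:
- A+D+E: mass 12, value 119
- A+E+F: mass 12, value 92
Minimum mass: 12 kg.

12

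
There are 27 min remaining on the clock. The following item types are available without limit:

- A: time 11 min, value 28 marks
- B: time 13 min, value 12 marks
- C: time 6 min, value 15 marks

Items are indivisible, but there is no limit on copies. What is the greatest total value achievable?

Best value-per-unit is A at 28/11; filling with it alone gives 2×28 = 56.
Optimal mix: 4×C → time 24, value 60.

60 marks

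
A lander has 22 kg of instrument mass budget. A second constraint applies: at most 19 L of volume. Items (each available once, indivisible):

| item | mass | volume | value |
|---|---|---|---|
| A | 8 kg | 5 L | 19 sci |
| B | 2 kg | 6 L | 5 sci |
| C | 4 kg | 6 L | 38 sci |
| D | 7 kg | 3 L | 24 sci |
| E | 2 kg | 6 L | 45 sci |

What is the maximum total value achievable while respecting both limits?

107 sci

Feasible sets respecting both limits:
- C+D+E: mass 13, volume 15, value 107
- A+C+E: mass 14, volume 17, value 102
- B+C+E: mass 8, volume 18, value 88
Best: 107 sci.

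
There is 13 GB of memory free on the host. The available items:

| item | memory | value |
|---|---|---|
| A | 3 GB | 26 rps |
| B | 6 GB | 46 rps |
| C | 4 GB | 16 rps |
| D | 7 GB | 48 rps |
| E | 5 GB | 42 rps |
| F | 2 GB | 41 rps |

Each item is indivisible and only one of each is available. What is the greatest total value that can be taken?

129 rps

Check high-value combinations within 13 GB:
- B+E+F: memory 6+5+2=13, value 46+42+41=129
- A+D+F: memory 3+7+2=12, value 26+48+41=115
- A+B+F: memory 3+6+2=11, value 26+46+41=113
- A+E+F: memory 3+5+2=10, value 26+42+41=109
- C+D+F: memory 4+7+2=13, value 16+48+41=105
Best: 129 rps.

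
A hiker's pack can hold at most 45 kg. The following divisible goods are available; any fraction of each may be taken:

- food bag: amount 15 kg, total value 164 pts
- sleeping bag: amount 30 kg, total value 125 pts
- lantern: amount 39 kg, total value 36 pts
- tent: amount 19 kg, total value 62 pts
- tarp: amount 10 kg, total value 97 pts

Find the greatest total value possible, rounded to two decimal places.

344.33

Take in order of value per unit:
- food bag (164/15 per unit): all 15 → value 164, running total 164.00
- tarp (97/10 per unit): all 10 → value 97, running total 261.00
- sleeping bag (125/30 per unit): 20 of 30 → value 20×125/30 = 83.3333, running total 344.33
Total 344.33.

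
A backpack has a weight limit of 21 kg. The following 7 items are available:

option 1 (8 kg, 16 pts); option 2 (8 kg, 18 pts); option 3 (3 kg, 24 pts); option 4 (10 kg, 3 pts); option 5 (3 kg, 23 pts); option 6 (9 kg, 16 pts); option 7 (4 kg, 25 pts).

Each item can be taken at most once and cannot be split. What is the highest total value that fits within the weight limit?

Check high-value combinations within 21 kg:
- option 2+option 3+option 5+option 7: weight 8+3+3+4=18, value 18+24+23+25=90
- option 1+option 3+option 5+option 7: weight 8+3+3+4=18, value 16+24+23+25=88
- option 3+option 5+option 6+option 7: weight 3+3+9+4=19, value 24+23+16+25=88
- option 3+option 4+option 5+option 7: weight 3+10+3+4=20, value 24+3+23+25=75
- option 3+option 5+option 7: weight 3+3+4=10, value 24+23+25=72
Best: 90 pts.

90 pts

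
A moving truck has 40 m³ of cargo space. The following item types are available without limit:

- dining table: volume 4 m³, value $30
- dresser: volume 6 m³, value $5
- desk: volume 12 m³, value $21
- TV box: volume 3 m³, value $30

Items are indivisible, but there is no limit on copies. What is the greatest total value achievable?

Best value-per-unit is TV box at 30/3; filling with it alone gives 13×30 = 390.
Optimal mix: 1×dining table + 12×TV box → volume 40, value 390.

$390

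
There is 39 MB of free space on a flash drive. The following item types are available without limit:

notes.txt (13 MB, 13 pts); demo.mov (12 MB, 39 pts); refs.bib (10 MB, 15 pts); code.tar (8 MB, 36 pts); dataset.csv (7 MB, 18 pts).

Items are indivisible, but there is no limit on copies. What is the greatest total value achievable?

Best value-per-unit is code.tar at 36/8; filling with it alone gives 4×36 = 144.
Optimal mix: 4×code.tar + 1×dataset.csv → size 39, value 162.

162 pts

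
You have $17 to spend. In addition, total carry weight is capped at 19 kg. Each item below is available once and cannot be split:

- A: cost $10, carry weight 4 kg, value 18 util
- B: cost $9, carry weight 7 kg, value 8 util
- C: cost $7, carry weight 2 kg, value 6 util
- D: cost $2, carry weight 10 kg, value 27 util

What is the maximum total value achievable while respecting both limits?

Feasible sets respecting both limits:
- A+D: cost 12, carry weight 14, value 45
- B+D: cost 11, carry weight 17, value 35
- C+D: cost 9, carry weight 12, value 33
- D: cost 2, carry weight 10, value 27
Best: 45 util.

45 util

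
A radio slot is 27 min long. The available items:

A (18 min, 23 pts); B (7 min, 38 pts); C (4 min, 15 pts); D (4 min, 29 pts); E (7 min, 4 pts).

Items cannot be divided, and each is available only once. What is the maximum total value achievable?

This is a 0/1 knapsack; check combinations near the capacity.
- B+C+D+E: duration 7+4+4+7=22, value 38+15+29+4=86
- B+C+D: duration 7+4+4=15, value 38+15+29=82
- B+D+E: duration 7+4+7=18, value 38+29+4=71
Best: 86 pts.

86 pts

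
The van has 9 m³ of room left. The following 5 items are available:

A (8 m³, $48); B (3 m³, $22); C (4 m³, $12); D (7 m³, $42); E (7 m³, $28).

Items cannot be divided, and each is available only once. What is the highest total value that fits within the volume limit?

Check high-value combinations within 9 m³:
- A: volume 8, value 48
- D: volume 7, value 42
- B+C: volume 3+4=7, value 22+12=34
- E: volume 7, value 28
Best: $48.

$48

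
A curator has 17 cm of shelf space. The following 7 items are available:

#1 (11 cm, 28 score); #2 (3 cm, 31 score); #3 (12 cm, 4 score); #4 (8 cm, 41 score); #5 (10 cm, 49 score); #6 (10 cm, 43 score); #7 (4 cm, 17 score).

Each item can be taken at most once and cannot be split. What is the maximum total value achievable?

This is a 0/1 knapsack; check combinations near the capacity.
- #2+#5+#7: length 3+10+4=17, value 31+49+17=97
- #2+#6+#7: length 3+10+4=17, value 31+43+17=91
- #2+#4+#7: length 3+8+4=15, value 31+41+17=89
- #2+#5: length 3+10=13, value 31+49=80
Best: 97 score.

97 score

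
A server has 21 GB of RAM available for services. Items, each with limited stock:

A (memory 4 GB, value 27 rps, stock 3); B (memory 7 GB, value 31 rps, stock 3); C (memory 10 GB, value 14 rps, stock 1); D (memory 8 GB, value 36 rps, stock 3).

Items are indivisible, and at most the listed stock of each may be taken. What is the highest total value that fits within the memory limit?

Top feasible selections:
- 3×A + 1×D: memory 20, value 117
- 3×A + 1×B: memory 19, value 112
- 1×A + 2×D: memory 20, value 99
- 1×A + 1×B + 1×D: memory 19, value 94
Best: 117 rps.

117 rps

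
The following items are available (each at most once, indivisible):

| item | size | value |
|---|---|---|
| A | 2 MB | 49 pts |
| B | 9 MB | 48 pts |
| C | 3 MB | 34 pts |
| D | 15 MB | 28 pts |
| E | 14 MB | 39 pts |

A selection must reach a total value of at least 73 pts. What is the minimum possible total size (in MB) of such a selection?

5

Subsets with value ≥ 73, sorted by total size:
- A+C: size 5, value 83
- A+B: size 11, value 97
- B+C: size 12, value 82
- A+B+C: size 14, value 131
Minimum size: 5 MB.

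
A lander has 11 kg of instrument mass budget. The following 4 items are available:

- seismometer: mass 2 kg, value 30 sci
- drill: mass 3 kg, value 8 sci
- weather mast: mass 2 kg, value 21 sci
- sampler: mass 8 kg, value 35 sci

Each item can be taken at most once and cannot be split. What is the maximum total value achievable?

This is a 0/1 knapsack; check combinations near the capacity.
- seismometer+sampler: mass 2+8=10, value 30+35=65
- seismometer+drill+weather mast: mass 2+3+2=7, value 30+8+21=59
- weather mast+sampler: mass 2+8=10, value 21+35=56
Best: 65 sci.

65 sci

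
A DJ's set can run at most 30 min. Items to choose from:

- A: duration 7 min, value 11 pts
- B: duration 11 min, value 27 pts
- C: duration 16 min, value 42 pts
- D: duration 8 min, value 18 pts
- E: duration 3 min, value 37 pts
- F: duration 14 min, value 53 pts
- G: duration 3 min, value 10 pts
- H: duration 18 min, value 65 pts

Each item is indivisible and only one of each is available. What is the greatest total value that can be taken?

120 pts

Check high-value combinations within 30 min:
- D+E+H: duration 8+3+18=29, value 18+37+65=120
- D+E+F+G: duration 8+3+14+3=28, value 18+37+53+10=118
- B+E+F: duration 11+3+14=28, value 27+37+53=117
- A+E+H: duration 7+3+18=28, value 11+37+65=113
Best: 120 pts.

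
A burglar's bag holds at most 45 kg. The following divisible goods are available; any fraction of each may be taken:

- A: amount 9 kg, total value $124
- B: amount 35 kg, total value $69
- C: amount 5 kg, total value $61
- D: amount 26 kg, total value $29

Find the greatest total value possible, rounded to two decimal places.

Take in order of value per unit:
- A (124/9 per unit): all 9 → value 124, running total 124.00
- C (61/5 per unit): all 5 → value 61, running total 185.00
- B (69/35 per unit): 31 of 35 → value 31×69/35 = 61.1143, running total 246.11
Total 246.11.

246.11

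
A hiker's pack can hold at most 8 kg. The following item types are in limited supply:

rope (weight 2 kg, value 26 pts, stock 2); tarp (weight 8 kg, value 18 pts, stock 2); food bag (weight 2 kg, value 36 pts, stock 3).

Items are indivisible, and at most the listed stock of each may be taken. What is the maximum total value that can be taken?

Best selections within weight 8 and stock limits:
- 1×rope + 3×food bag: weight 8, value 134
- 2×rope + 2×food bag: weight 8, value 124
- 3×food bag: weight 6, value 108
Best: 134 pts.

134 pts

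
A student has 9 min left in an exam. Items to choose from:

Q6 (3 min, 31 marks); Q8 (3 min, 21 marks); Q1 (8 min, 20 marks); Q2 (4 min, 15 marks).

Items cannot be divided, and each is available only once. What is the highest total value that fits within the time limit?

Check high-value combinations within 9 min:
- Q6+Q8: time 3+3=6, value 31+21=52
- Q6+Q2: time 3+4=7, value 31+15=46
- Q8+Q2: time 3+4=7, value 21+15=36
- Q6: time 3, value 31
- Q8: time 3, value 21
Best: 52 marks.

52 marks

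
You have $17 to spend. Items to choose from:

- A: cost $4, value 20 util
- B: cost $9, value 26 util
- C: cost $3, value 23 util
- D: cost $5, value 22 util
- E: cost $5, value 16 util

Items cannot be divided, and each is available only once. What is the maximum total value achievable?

81 util

Check high-value combinations within $17:
- A+C+D+E: cost 4+3+5+5=17, value 20+23+22+16=81
- B+C+D: cost 9+3+5=17, value 26+23+22=71
- A+B+C: cost 4+9+3=16, value 20+26+23=69
- A+C+D: cost 4+3+5=12, value 20+23+22=65
Best: 81 util.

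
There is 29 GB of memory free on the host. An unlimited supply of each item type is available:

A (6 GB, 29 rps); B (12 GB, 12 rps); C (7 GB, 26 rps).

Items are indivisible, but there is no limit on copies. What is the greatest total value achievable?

116 rps

Best value-per-unit is A at 29/6, and filling with it alone uses memory 4×6=24. No mix of the others beats 4×29 = 116.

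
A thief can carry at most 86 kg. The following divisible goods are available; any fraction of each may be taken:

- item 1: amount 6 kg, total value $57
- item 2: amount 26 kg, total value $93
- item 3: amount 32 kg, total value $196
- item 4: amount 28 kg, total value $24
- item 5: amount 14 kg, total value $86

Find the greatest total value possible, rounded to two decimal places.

438.86

Take in order of value per unit:
- item 1 (57/6 per unit): all 6 → value 57, running total 57.00
- item 5 (86/14 per unit): all 14 → value 86, running total 143.00
- item 3 (196/32 per unit): all 32 → value 196, running total 339.00
- item 2 (93/26 per unit): all 26 → value 93, running total 432.00
- item 4 (24/28 per unit): 8 of 28 → value 8×24/28 = 6.8571, running total 438.86
Total 438.86.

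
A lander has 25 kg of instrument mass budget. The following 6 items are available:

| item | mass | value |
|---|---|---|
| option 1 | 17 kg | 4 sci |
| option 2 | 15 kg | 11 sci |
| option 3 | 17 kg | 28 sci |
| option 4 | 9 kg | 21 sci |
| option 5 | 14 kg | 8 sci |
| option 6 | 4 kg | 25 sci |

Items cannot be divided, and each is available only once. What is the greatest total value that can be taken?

Check high-value combinations within 25 kg:
- option 3+option 6: mass 17+4=21, value 28+25=53
- option 4+option 6: mass 9+4=13, value 21+25=46
- option 2+option 6: mass 15+4=19, value 11+25=36
- option 5+option 6: mass 14+4=18, value 8+25=33
- option 2+option 4: mass 15+9=24, value 11+21=32
Best: 53 sci.

53 sci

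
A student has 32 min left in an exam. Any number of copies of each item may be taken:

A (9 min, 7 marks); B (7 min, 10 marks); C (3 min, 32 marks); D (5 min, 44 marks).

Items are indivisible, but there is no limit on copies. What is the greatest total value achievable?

Best value-per-unit is C at 32/3; filling with it alone gives 10×32 = 320.
Optimal mix: 9×C + 1×D → time 32, value 332.

332 marks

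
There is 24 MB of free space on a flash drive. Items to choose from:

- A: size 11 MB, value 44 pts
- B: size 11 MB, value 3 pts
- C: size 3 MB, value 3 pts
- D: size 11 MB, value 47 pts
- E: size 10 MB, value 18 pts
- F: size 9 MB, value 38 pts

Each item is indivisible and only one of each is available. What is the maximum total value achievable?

91 pts

Check high-value combinations within 24 MB:
- A+D: size 11+11=22, value 44+47=91
- C+D+F: size 3+11+9=23, value 3+47+38=88
- D+F: size 11+9=20, value 47+38=85
- A+C+F: size 11+3+9=23, value 44+3+38=85
- A+F: size 11+9=20, value 44+38=82
Best: 91 pts.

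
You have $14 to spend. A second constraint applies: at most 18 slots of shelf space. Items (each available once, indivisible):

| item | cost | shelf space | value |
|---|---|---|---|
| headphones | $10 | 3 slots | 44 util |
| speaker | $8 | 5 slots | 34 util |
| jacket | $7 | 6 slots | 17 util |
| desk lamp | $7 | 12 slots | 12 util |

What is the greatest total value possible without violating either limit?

Feasible sets respecting both limits:
- headphones: cost 10, shelf space 3, value 44
- speaker: cost 8, shelf space 5, value 34
- jacket+desk lamp: cost 14, shelf space 18, value 29
Best: 44 util.

44 util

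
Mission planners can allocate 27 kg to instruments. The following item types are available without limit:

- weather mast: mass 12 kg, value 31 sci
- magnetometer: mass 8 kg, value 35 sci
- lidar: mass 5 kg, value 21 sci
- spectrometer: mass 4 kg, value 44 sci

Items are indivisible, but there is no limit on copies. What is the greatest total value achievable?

Best value-per-unit is spectrometer at 44/4, and filling with it alone uses mass 6×4=24. No mix of the others beats 6×44 = 264.

264 sci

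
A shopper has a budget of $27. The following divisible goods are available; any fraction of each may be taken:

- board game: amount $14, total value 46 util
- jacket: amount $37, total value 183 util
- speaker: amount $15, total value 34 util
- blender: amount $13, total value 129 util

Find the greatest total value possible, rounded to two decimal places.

Take in order of value per unit:
- blender (129/13 per unit): all 13 → value 129, running total 129.00
- jacket (183/37 per unit): 14 of 37 → value 14×183/37 = 69.2432, running total 198.24
Total 198.24.

198.24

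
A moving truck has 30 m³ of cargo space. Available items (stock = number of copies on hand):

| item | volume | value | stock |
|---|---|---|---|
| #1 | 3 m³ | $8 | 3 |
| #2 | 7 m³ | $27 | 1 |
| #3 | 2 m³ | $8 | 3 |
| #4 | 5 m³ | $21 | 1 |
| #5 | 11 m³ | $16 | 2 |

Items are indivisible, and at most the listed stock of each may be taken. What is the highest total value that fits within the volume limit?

Best selections within volume 30 and stock limits:
- 3×#1 + 1×#2 + 3×#3 + 1×#4: volume 27, value 96
- 2×#1 + 1×#2 + 3×#3 + 1×#4: volume 24, value 88
Best: $96.

$96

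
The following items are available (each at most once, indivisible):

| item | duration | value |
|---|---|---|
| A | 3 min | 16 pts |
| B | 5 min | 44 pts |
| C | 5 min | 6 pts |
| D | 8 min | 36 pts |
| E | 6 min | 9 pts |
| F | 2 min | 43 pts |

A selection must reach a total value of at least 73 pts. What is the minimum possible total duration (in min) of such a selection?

7

Subsets with value ≥ 73, sorted by total duration:
- B+F: duration 7, value 87
- A+B+F: duration 10, value 103
Minimum duration: 7 min.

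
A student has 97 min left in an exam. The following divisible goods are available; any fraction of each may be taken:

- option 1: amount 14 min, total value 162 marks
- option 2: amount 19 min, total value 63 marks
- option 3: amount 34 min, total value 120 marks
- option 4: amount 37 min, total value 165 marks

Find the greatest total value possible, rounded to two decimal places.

Take in order of value per unit:
- option 1 (162/14 per unit): all 14 → value 162, running total 162.00
- option 4 (165/37 per unit): all 37 → value 165, running total 327.00
- option 3 (120/34 per unit): all 34 → value 120, running total 447.00
- option 2 (63/19 per unit): 12 of 19 → value 12×63/19 = 39.7895, running total 486.79
Total 486.79.

486.79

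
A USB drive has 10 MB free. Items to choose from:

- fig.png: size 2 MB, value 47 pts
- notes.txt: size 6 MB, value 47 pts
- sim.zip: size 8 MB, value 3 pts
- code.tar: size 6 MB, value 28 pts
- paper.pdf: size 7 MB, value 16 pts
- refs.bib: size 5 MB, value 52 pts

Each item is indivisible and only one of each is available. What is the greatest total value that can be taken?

99 pts

Check high-value combinations within 10 MB:
- fig.png+refs.bib: size 2+5=7, value 47+52=99
- fig.png+notes.txt: size 2+6=8, value 47+47=94
- fig.png+code.tar: size 2+6=8, value 47+28=75
Best: 99 pts.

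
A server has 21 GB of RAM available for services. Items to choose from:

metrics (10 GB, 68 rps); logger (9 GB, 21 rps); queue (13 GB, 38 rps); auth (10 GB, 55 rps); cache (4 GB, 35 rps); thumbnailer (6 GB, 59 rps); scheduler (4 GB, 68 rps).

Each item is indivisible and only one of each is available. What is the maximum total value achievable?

Check high-value combinations within 21 GB:
- metrics+thumbnailer+scheduler: memory 10+6+4=20, value 68+59+68=195
- auth+thumbnailer+scheduler: memory 10+6+4=20, value 55+59+68=182
- metrics+cache+scheduler: memory 10+4+4=18, value 68+35+68=171
- cache+thumbnailer+scheduler: memory 4+6+4=14, value 35+59+68=162
- metrics+cache+thumbnailer: memory 10+4+6=20, value 68+35+59=162
Best: 195 rps.

195 rps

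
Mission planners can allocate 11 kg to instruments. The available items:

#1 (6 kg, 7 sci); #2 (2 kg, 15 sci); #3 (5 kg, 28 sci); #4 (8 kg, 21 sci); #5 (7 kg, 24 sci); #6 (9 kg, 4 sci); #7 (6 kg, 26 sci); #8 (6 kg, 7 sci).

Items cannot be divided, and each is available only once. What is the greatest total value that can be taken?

54 sci

Check high-value combinations within 11 kg:
- #3+#7: mass 5+6=11, value 28+26=54
- #2+#3: mass 2+5=7, value 15+28=43
- #2+#7: mass 2+6=8, value 15+26=41
Best: 54 sci.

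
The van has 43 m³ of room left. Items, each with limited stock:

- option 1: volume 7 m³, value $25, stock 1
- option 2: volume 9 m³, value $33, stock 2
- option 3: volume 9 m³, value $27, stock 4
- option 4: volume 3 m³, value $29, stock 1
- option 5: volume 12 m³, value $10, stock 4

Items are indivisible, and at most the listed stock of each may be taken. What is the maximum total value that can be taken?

Top feasible selections:
- 2×option 2 + 2×option 3 + 1×option 4: volume 39, value 149
- 1×option 1 + 2×option 2 + 1×option 3 + 1×option 4: volume 37, value 147
Best: $149.

$149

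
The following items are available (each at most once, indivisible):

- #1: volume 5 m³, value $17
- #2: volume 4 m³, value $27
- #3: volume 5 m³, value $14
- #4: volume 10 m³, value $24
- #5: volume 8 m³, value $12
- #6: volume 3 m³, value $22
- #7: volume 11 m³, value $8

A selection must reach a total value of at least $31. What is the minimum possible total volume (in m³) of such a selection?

Subsets with value ≥ 31, sorted by total volume:
- #2+#6: volume 7, value 49
- #1+#6: volume 8, value 39
- #3+#6: volume 8, value 36
- #1+#2: volume 9, value 44
Minimum volume: 7 m³.

7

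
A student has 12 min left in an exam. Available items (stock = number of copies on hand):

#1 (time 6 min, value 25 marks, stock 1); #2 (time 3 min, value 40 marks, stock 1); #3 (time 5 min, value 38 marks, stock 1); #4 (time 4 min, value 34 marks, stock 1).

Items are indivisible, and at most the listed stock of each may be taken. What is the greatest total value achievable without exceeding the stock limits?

Best selections within time 12 and stock limits:
- 1×#2 + 1×#3 + 1×#4: time 12, value 112
- 1×#2 + 1×#3: time 8, value 78
Best: 112 marks.

112 marks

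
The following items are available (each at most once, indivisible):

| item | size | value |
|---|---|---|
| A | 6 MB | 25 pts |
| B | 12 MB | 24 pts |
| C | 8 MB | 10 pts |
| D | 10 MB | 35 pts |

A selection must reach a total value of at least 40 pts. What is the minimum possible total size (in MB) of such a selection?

16

Subsets with value ≥ 40, sorted by total size:
- A+D: size 16, value 60
- A+B: size 18, value 49
- C+D: size 18, value 45
- B+D: size 22, value 59
Minimum size: 16 MB.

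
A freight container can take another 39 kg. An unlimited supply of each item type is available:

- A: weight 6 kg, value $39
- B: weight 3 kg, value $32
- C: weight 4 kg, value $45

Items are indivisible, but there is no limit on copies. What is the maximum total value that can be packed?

$437

Best value-per-unit is C at 45/4; filling with it alone gives 9×45 = 405.
Optimal mix: 1×B + 9×C → weight 39, value 437.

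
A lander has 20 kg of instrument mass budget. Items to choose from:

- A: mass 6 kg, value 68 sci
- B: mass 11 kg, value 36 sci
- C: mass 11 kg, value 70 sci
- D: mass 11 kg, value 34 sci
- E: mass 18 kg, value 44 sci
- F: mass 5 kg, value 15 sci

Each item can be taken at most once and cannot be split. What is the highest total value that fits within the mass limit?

138 sci

Check high-value combinations within 20 kg:
- A+C: mass 6+11=17, value 68+70=138
- A+B: mass 6+11=17, value 68+36=104
- A+D: mass 6+11=17, value 68+34=102
- C+F: mass 11+5=16, value 70+15=85
Best: 138 sci.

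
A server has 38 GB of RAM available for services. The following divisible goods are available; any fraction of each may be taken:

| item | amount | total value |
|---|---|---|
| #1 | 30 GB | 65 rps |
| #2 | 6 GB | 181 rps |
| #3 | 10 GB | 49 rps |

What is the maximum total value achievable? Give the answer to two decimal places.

Take in order of value per unit:
- #2 (181/6 per unit): all 6 → value 181, running total 181.00
- #3 (49/10 per unit): all 10 → value 49, running total 230.00
- #1 (65/30 per unit): 22 of 30 → value 22×65/30 = 47.6667, running total 277.67
Total 277.67.

277.67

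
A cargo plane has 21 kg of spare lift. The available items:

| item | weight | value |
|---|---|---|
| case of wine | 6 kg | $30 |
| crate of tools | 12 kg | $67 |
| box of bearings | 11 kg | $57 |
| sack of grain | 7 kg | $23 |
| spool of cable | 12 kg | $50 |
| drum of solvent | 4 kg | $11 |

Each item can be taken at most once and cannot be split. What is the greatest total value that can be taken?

Check high-value combinations within 21 kg:
- case of wine+box of bearings+drum of solvent: weight 6+11+4=21, value 30+57+11=98
- case of wine+crate of tools: weight 6+12=18, value 30+67=97
- crate of tools+sack of grain: weight 12+7=19, value 67+23=90
- case of wine+box of bearings: weight 6+11=17, value 30+57=87
- box of bearings+sack of grain: weight 11+7=18, value 57+23=80
Best: $98.

$98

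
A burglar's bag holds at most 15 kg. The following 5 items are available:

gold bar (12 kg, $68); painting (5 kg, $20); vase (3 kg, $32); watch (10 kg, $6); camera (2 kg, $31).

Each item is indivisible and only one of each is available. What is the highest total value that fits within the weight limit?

Check high-value combinations within 15 kg:
- gold bar+vase: weight 12+3=15, value 68+32=100
- gold bar+camera: weight 12+2=14, value 68+31=99
- painting+vase+camera: weight 5+3+2=10, value 20+32+31=83
- vase+watch+camera: weight 3+10+2=15, value 32+6+31=69
- gold bar: weight 12, value 68
Best: $100.

$100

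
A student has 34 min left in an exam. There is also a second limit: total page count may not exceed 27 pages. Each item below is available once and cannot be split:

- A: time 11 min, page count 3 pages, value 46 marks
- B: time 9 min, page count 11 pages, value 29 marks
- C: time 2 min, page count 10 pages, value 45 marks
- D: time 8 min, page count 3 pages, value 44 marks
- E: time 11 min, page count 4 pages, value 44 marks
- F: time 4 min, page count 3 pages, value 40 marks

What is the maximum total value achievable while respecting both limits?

Feasible sets respecting both limits:
- A+C+D+E: time 32, page count 20, value 179
- A+C+D+F: time 25, page count 19, value 175
- A+C+E+F: time 28, page count 20, value 175
Best: 179 marks.

179 marks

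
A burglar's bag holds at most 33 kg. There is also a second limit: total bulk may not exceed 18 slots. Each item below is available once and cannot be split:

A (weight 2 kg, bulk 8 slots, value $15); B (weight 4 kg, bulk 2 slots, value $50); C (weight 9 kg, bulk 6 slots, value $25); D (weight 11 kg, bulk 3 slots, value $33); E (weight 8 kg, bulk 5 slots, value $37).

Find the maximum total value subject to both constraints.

$145

Feasible sets respecting both limits:
- B+C+D+E: weight 32, bulk 16, value 145
- A+B+D+E: weight 25, bulk 18, value 135
- B+D+E: weight 23, bulk 10, value 120
- B+C+E: weight 21, bulk 13, value 112
Best: $145.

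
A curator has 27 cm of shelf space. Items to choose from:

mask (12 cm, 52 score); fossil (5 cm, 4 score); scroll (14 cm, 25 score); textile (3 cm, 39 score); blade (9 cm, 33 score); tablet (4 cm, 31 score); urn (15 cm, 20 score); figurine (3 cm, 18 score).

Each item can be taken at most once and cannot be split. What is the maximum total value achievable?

Check high-value combinations within 27 cm:
- mask+fossil+textile+tablet+figurine: length 12+5+3+4+3=27, value 52+4+39+31+18=144
- mask+textile+blade+figurine: length 12+3+9+3=27, value 52+39+33+18=142
- mask+textile+tablet+figurine: length 12+3+4+3=22, value 52+39+31+18=140
- mask+fossil+textile+tablet: length 12+5+3+4=24, value 52+4+39+31=126
- fossil+textile+blade+tablet+figurine: length 5+3+9+4+3=24, value 4+39+33+31+18=125
Best: 144 score.

144 score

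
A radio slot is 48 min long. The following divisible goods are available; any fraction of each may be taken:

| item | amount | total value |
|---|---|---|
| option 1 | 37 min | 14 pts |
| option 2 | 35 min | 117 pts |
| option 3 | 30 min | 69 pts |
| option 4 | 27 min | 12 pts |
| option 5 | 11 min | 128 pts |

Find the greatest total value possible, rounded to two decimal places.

249.60

Take in order of value per unit:
- option 5 (128/11 per unit): all 11 → value 128, running total 128.00
- option 2 (117/35 per unit): all 35 → value 117, running total 245.00
- option 3 (69/30 per unit): 2 of 30 → value 2×69/30 = 4.6000, running total 249.60
Total 249.60.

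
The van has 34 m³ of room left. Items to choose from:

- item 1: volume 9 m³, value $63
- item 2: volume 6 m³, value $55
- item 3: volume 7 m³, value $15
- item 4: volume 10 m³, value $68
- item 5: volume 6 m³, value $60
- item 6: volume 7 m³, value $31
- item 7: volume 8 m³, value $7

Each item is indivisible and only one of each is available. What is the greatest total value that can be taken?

Check high-value combinations within 34 m³:
- item 1+item 2+item 4+item 5: volume 9+6+10+6=31, value 63+55+68+60=246
- item 1+item 4+item 5+item 6: volume 9+10+6+7=32, value 63+68+60+31=222
- item 1+item 2+item 4+item 6: volume 9+6+10+7=32, value 63+55+68+31=217
- item 2+item 4+item 5+item 6: volume 6+10+6+7=29, value 55+68+60+31=214
- item 1+item 2+item 5+item 6: volume 9+6+6+7=28, value 63+55+60+31=209
Best: $246.

$246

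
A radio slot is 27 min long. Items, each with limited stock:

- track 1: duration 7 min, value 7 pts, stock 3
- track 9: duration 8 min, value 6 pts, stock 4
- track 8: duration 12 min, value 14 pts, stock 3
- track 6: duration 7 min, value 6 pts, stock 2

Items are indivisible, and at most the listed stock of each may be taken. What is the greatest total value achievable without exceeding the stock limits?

28 pts

Best selections within duration 27 and stock limits:
- 2×track 8: duration 24, value 28
- 2×track 1 + 1×track 8: duration 26, value 28
- 1×track 1 + 1×track 8 + 1×track 6: duration 26, value 27
- 1×track 1 + 1×track 9 + 1×track 8: duration 27, value 27
Best: 28 pts.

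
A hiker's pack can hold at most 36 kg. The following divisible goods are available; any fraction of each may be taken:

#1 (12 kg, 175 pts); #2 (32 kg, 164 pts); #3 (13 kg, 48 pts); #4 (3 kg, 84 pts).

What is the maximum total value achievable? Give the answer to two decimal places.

366.63

Take in order of value per unit:
- #4 (84/3 per unit): all 3 → value 84, running total 84.00
- #1 (175/12 per unit): all 12 → value 175, running total 259.00
- #2 (164/32 per unit): 21 of 32 → value 21×164/32 = 107.6250, running total 366.63
Total 366.63.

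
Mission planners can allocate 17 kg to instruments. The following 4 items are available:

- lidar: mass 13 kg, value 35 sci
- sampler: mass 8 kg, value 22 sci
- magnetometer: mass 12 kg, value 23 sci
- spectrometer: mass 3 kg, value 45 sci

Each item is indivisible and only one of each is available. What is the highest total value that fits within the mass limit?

80 sci

Check high-value combinations within 17 kg:
- lidar+spectrometer: mass 13+3=16, value 35+45=80
- magnetometer+spectrometer: mass 12+3=15, value 23+45=68
- sampler+spectrometer: mass 8+3=11, value 22+45=67
- spectrometer: mass 3, value 45
Best: 80 sci.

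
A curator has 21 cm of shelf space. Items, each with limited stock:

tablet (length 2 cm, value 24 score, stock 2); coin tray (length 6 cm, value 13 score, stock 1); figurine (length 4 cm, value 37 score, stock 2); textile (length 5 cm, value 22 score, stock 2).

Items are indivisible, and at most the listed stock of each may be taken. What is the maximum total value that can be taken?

144 score

Best selections within length 21 and stock limits:
- 2×tablet + 2×figurine + 1×textile: length 17, value 144
- 1×tablet + 2×figurine + 2×textile: length 20, value 142
Best: 144 score.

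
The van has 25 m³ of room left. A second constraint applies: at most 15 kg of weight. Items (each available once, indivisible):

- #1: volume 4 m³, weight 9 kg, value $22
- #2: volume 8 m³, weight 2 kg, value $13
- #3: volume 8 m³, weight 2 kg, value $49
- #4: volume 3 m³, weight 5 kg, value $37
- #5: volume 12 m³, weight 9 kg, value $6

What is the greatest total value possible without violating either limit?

$99

Feasible sets respecting both limits:
- #2+#3+#4: volume 19, weight 9, value 99
- #3+#4: volume 11, weight 7, value 86
- #1+#2+#3: volume 20, weight 13, value 84
- #1+#3: volume 12, weight 11, value 71
Best: $99.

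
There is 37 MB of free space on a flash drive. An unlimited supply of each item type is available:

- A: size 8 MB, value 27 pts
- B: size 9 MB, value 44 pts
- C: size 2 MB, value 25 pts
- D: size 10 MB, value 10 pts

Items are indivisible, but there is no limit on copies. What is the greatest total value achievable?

450 pts

Best value-per-unit is C at 25/2, and filling with it alone uses size 18×2=36. No mix of the others beats 18×25 = 450.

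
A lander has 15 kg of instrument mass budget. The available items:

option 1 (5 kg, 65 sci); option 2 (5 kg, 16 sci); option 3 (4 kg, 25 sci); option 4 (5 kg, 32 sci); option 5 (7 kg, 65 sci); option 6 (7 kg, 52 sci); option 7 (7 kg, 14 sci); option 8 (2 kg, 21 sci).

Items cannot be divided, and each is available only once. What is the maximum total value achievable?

151 sci

Check high-value combinations within 15 kg:
- option 1+option 5+option 8: mass 5+7+2=14, value 65+65+21=151
- option 1+option 6+option 8: mass 5+7+2=14, value 65+52+21=138
- option 1+option 5: mass 5+7=12, value 65+65=130
- option 1+option 3+option 4: mass 5+4+5=14, value 65+25+32=122
- option 1+option 4+option 8: mass 5+5+2=12, value 65+32+21=118
Best: 151 sci.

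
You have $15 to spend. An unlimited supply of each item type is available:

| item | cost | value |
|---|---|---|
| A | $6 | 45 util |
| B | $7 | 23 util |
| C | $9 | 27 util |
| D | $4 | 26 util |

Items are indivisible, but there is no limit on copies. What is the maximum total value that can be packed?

97 util

Best value-per-unit is A at 45/6; filling with it alone gives 2×45 = 90.
Optimal mix: 1×A + 2×D → cost 14, value 97.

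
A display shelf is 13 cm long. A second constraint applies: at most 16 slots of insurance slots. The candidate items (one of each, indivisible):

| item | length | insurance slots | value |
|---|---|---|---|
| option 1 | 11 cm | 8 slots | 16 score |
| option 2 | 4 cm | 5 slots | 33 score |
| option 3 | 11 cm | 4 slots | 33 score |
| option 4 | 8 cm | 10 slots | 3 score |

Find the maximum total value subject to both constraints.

Feasible sets respecting both limits:
- option 2+option 4: length 12, insurance slots 15, value 36
- option 2: length 4, insurance slots 5, value 33
- option 3: length 11, insurance slots 4, value 33
Best: 36 score.

36 score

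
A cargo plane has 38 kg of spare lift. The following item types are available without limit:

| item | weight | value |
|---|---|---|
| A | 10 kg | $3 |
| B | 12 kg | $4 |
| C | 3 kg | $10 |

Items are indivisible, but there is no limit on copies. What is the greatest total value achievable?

$120

Best value-per-unit is C at 10/3, and filling with it alone uses weight 12×3=36. No mix of the others beats 12×10 = 120.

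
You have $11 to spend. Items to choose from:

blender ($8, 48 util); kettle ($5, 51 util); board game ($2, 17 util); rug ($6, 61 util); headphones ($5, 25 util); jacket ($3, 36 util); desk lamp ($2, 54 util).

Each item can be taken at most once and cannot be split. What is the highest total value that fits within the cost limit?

151 util

Check high-value combinations within $11:
- rug+jacket+desk lamp: cost 6+3+2=11, value 61+36+54=151
- kettle+jacket+desk lamp: cost 5+3+2=10, value 51+36+54=141
- board game+rug+desk lamp: cost 2+6+2=10, value 17+61+54=132
- kettle+board game+desk lamp: cost 5+2+2=9, value 51+17+54=122
- rug+desk lamp: cost 6+2=8, value 61+54=115
Best: 151 util.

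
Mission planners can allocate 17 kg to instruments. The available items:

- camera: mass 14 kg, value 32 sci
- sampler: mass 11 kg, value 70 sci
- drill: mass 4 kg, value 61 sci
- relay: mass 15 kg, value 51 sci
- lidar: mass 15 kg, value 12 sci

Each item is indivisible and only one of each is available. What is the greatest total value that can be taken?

131 sci

Check high-value combinations within 17 kg:
- sampler+drill: mass 11+4=15, value 70+61=131
- sampler: mass 11, value 70
- drill: mass 4, value 61
- relay: mass 15, value 51
Best: 131 sci.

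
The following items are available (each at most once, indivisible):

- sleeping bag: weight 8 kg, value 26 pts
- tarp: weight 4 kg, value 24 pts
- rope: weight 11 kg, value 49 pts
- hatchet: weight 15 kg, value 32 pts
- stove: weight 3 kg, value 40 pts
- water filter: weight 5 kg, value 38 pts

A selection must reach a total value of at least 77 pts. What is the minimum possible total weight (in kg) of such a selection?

Subsets with value ≥ 77, sorted by total weight:
- stove+water filter: weight 8, value 78
- tarp+stove+water filter: weight 12, value 102
- rope+stove: weight 14, value 89
- sleeping bag+tarp+stove: weight 15, value 90
Minimum weight: 8 kg.

8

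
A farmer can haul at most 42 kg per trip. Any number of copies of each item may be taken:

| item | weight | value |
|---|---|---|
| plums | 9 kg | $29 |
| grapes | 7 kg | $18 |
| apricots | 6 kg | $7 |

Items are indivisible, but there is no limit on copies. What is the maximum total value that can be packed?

$123

Best value-per-unit is plums at 29/9; filling with it alone gives 4×29 = 116.
Optimal mix: 4×plums + 1×apricots → weight 42, value 123.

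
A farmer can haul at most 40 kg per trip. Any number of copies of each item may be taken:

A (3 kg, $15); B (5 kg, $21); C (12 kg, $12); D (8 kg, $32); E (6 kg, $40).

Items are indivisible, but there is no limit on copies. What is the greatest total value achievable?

$255

Best value-per-unit is E at 40/6; filling with it alone gives 6×40 = 240.
Optimal mix: 1×A + 6×E → weight 39, value 255.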